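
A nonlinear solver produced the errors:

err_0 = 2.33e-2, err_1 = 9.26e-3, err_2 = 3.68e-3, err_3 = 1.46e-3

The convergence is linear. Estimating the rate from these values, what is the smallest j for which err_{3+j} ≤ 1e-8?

13

Rate ρ ≈ err_3/err_2 = 1.46e-3/3.68e-3 = 0.3967.
After j more steps, err_{3+j} ≈ 1.46e-3·ρ^j; need ρ^j ≤ 1e-8/1.46e-3 = 6.84932e-06.
j ≥ ln(6.84932e-06)/ln(0.3967) = -11.8914/-0.92457 = 12.862.
So 13 more iterations are needed.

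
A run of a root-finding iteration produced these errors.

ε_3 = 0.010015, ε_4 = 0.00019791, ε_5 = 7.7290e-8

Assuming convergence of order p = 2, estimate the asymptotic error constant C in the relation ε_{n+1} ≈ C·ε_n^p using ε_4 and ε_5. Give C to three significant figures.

1.97

C ≈ ε_5 / ε_4^2
  = 7.7290e-8 / (0.00019791)^2
  = 7.7290e-8 / 3.91684e-08 ≈ 1.9733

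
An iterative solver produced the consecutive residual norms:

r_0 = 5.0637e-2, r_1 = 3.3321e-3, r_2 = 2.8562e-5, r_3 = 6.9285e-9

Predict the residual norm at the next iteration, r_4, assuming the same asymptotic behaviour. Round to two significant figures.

First estimate the order: p ≈ ln(r_3/r_2) / ln(r_2/r_1) = ln(6.9285e-9/2.8562e-5)/ln(2.8562e-5/3.3321e-3) = ln(0.000242578)/ln(0.00857177) ≈ 1.7490.
Then r_4 ≈ r_3·(r_3/r_2)^p = 6.9285e-9·(0.000242578)^1.7490 = 6.9285e-9·4.7545e-07 ≈ 3.294e-15.

3.3e-15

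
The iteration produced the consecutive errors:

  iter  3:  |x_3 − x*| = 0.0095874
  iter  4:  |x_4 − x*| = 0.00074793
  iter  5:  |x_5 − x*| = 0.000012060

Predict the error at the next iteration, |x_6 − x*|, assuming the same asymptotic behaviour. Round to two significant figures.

1.5e-8

First estimate the order: p ≈ ln(|x_5 − x*|/|x_4 − x*|) / ln(|x_4 − x*|/|x_3 − x*|) = ln(0.000012060/0.00074793)/ln(0.00074793/0.0095874) = ln(0.0161245)/ln(0.0780118) ≈ 1.6180.
Then |x_6 − x*| ≈ |x_5 − x*|·(|x_5 − x*|/|x_4 − x*|)^p = 0.000012060·(0.0161245)^1.6180 = 0.000012060·0.00125809 ≈ 1.517e-08.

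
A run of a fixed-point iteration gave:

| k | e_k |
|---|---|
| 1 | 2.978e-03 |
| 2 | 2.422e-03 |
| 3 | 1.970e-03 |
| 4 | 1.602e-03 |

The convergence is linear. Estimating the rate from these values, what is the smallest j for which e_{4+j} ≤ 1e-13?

Rate ρ ≈ e_4/e_3 = 1.602e-03/1.970e-03 = 0.8132.
After j more steps, e_{4+j} ≈ 1.602e-03·ρ^j; need ρ^j ≤ 1e-13/1.602e-03 = 6.2422e-11.
j ≥ ln(6.2422e-11)/ln(0.8132) = -23.4971/-0.20678 = 113.633.
So 114 more iterations are needed.

114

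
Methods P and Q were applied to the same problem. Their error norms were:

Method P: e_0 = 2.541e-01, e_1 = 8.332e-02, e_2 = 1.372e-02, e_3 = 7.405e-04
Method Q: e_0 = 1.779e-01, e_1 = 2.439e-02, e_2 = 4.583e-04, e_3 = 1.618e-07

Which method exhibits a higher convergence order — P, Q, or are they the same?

Method P: p ≈ ln(7.405e-04/1.372e-02)/ln(1.372e-02/8.332e-02) ≈ 1.62.
Method Q: p ≈ ln(1.618e-07/4.583e-04)/ln(4.583e-04/2.439e-02) ≈ 2.00.
Method Q has the higher order (≈2.0 vs ≈1.6).

Q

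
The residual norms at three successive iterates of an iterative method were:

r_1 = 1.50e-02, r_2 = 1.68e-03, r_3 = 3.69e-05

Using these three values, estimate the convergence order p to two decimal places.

1.74

p ≈ ln(r_3/r_2) / ln(r_2/r_1)
  = ln(3.69e-05/1.68e-03) / ln(1.68e-03/1.50e-02)
  = ln(0.0219643) / ln(0.112)
  = -3.81834 / -2.18926 ≈ 1.74412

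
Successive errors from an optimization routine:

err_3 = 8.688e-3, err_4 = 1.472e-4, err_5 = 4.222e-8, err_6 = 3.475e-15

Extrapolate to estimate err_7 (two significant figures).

2.4e-29

First estimate the order: p ≈ ln(err_6/err_5) / ln(err_5/err_4) = ln(3.475e-15/4.222e-8)/ln(4.222e-8/1.472e-4) = ln(8.2307e-08)/ln(0.000286821) ≈ 1.9999.
Then err_7 ≈ err_6·(err_6/err_5)^p = 3.475e-15·(8.2307e-08)^1.9999 = 3.475e-15·6.7855e-15 ≈ 2.358e-29.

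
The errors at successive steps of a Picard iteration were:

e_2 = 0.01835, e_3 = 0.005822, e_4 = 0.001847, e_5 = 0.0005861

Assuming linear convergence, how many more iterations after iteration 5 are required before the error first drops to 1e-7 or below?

8

Rate ρ ≈ e_5/e_4 = 0.0005861/0.001847 = 0.3173.
After j more steps, e_{5+j} ≈ 0.0005861·ρ^j; need ρ^j ≤ 1e-7/0.0005861 = 0.000170619.
j ≥ ln(0.000170619)/ln(0.3173) = -8.6761/-1.14791 = 7.558.
So 8 more iterations are needed.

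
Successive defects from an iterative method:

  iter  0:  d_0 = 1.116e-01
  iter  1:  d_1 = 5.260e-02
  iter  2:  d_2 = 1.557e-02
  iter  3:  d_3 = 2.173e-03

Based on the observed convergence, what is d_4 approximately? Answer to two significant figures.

First estimate the order: p ≈ ln(d_3/d_2) / ln(d_2/d_1) = ln(2.173e-03/1.557e-02)/ln(1.557e-02/5.260e-02) = ln(0.139563)/ln(0.296008) ≈ 1.6176.
Then d_4 ≈ d_3·(d_3/d_2)^p = 2.173e-03·(0.139563)^1.6176 = 2.173e-03·0.04136 ≈ 8.988e-05.

9.0e-5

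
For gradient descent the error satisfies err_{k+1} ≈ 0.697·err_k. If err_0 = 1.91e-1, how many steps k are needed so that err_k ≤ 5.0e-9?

49

After k steps, err_k ≈ 1.91e-1·0.697^k.
Need 0.697^k ≤ 5.0e-9/1.91e-1 = 2.6178e-08.
k ≥ ln(2.6178e-08)/ln(0.697) = -17.4583/-0.36097 = 48.365.
Smallest integer k = 49.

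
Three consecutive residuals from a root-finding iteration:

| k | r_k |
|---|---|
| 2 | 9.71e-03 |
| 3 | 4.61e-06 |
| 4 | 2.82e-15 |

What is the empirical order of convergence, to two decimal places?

2.77

p ≈ ln(r_4/r_3) / ln(r_3/r_2)
  = ln(2.82e-15/4.61e-06) / ln(4.61e-06/9.71e-03)
  = ln(6.11714e-10) / ln(0.000474768)
  = -21.21476 / -7.65268 ≈ 2.77220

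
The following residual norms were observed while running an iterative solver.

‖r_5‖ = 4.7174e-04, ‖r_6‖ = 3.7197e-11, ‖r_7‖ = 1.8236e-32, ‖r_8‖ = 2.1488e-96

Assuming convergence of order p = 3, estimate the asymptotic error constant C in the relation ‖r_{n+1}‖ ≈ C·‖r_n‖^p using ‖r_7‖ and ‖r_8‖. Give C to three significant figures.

0.354

C ≈ ‖r_8‖ / ‖r_7‖^3
  = 2.1488e-96 / (1.8236e-32)^3
  = 2.1488e-96 / 6.06441e-96 ≈ 0.35433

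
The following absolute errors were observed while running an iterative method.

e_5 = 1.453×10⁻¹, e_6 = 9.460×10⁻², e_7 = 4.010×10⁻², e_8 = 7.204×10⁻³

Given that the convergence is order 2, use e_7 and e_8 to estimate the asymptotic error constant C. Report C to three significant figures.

C ≈ e_8 / e_7^2
  = 7.204×10⁻³ / (4.010×10⁻²)^2
  = 7.204×10⁻³ / 0.00160801 ≈ 4.4801

4.48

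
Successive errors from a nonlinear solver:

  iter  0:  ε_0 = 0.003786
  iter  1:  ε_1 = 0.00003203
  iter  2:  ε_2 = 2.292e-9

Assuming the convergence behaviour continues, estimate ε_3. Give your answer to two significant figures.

First estimate the order: p ≈ ln(ε_2/ε_1) / ln(ε_1/ε_0) = ln(2.292e-9/0.00003203)/ln(0.00003203/0.003786) = ln(7.15579e-05)/ln(0.00846012) ≈ 2.0000.
Then ε_3 ≈ ε_2·(ε_2/ε_1)^p = 2.292e-9·(7.15579e-05)^2.0000 = 2.292e-9·5.12053e-09 ≈ 1.174e-17.

1.2e-17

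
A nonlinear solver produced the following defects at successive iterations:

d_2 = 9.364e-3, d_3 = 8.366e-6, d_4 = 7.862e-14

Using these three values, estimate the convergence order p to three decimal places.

2.633

p ≈ ln(d_4/d_3) / ln(d_3/d_2)
  = ln(7.862e-14/8.366e-6) / ln(8.366e-6/9.364e-3)
  = ln(9.39756e-09) / ln(0.000893422)
  = -18.482816 / -7.020452 ≈ 2.632710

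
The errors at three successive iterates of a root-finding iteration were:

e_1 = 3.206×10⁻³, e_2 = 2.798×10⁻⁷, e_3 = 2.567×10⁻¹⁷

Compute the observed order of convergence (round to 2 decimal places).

2.47

p ≈ ln(e_3/e_2) / ln(e_2/e_1)
  = ln(2.567×10⁻¹⁷/2.798×10⁻⁷) / ln(2.798×10⁻⁷/3.206×10⁻³)
  = ln(9.17441e-11) / ln(8.72739e-05)
  = -23.11202 / -9.34646 ≈ 2.47281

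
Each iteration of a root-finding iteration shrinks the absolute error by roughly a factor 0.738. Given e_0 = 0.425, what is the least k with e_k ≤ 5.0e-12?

After k steps, e_k ≈ 0.425·0.738^k.
Need 0.738^k ≤ 5.0e-12/0.425 = 1.17647e-11.
k ≥ ln(1.17647e-11)/ln(0.738) = -25.1659/-0.30381 = 82.834.
Smallest integer k = 83.

83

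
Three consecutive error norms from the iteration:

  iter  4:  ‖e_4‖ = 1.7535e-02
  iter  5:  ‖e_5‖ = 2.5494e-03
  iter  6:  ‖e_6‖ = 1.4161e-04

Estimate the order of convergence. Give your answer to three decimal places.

1.499

p ≈ ln(‖e_6‖/‖e_5‖) / ln(‖e_5‖/‖e_4‖)
  = ln(1.4161e-04/2.5494e-03) / ln(2.5494e-03/1.7535e-02)
  = ln(0.0555464) / ln(0.145389)
  = -2.890537 / -1.928342 ≈ 1.498975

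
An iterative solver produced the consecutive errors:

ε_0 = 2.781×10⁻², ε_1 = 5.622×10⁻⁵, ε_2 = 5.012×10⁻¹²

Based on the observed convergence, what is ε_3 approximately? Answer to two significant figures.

1.8e-30

First estimate the order: p ≈ ln(ε_2/ε_1) / ln(ε_1/ε_0) = ln(5.012×10⁻¹²/5.622×10⁻⁵)/ln(5.622×10⁻⁵/2.781×10⁻²) = ln(8.91498e-08)/ln(0.00202157) ≈ 2.6166.
Then ε_3 ≈ ε_2·(ε_2/ε_1)^p = 5.012×10⁻¹²·(8.91498e-08)^2.6166 = 5.012×10⁻¹²·3.57507e-19 ≈ 1.792e-30.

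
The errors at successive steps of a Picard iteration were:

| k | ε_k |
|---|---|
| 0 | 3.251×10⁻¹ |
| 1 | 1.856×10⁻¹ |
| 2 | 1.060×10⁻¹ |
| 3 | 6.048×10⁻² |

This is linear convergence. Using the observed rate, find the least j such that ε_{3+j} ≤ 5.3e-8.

25

Rate ρ ≈ ε_3/ε_2 = 6.048×10⁻²/1.060×10⁻¹ = 0.5706.
After j more steps, ε_{3+j} ≈ 6.048×10⁻²·ρ^j; need ρ^j ≤ 5.3e-8/6.048×10⁻² = 8.76323e-07.
j ≥ ln(8.76323e-07)/ln(0.5706) = -13.9475/-0.56107 = 24.859.
So 25 more iterations are needed.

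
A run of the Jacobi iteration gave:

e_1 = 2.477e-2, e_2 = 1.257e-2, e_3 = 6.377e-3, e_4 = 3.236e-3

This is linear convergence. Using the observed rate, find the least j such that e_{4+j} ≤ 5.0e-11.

Rate ρ ≈ e_4/e_3 = 3.236e-3/6.377e-3 = 0.5074.
After j more steps, e_{4+j} ≈ 3.236e-3·ρ^j; need ρ^j ≤ 5.0e-11/3.236e-3 = 1.54512e-08.
j ≥ ln(1.54512e-08)/ln(0.5074) = -17.9856/-0.67846 = 26.509.
So 27 more iterations are needed.

27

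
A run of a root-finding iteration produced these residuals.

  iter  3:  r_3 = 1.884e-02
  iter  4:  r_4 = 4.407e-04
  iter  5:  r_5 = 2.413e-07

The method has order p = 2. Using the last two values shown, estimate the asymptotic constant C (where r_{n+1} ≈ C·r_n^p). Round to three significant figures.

1.24

C ≈ r_5 / r_4^2
  = 2.413e-07 / (4.407e-04)^2
  = 2.413e-07 / 1.94216e-07 ≈ 1.2424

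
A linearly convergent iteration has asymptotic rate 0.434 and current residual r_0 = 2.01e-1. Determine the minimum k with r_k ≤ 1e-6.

15

After k steps, r_k ≈ 2.01e-1·0.434^k.
Need 0.434^k ≤ 1e-6/2.01e-1 = 4.97512e-06.
k ≥ ln(4.97512e-06)/ln(0.434) = -12.2111/-0.83471 = 14.629.
Smallest integer k = 15.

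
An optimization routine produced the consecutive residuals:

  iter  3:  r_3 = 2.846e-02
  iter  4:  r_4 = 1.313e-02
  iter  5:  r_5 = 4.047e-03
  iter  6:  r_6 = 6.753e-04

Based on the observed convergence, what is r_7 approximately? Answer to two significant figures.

First estimate the order: p ≈ ln(r_6/r_5) / ln(r_5/r_4) = ln(6.753e-04/4.047e-03)/ln(4.047e-03/1.313e-02) = ln(0.166864)/ln(0.308225) ≈ 1.5214.
Then r_7 ≈ r_6·(r_6/r_5)^p = 6.753e-04·(0.166864)^1.5214 = 6.753e-04·0.0655998 ≈ 4.43e-05.

4.4e-5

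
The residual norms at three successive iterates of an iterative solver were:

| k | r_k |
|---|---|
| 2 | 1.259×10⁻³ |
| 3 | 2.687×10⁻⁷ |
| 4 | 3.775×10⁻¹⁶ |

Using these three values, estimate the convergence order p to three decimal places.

p ≈ ln(r_4/r_3) / ln(r_3/r_2)
  = ln(3.775×10⁻¹⁶/2.687×10⁻⁷) / ln(2.687×10⁻⁷/1.259×10⁻³)
  = ln(1.40491e-09) / ln(0.000213423)
  = -20.383293 / -8.452234 ≈ 2.411586

2.412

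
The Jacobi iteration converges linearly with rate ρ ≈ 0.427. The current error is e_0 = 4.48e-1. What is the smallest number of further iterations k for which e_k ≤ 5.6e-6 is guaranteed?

14

After k steps, e_k ≈ 4.48e-1·0.427^k.
Need 0.427^k ≤ 5.6e-6/4.48e-1 = 1.25e-05.
k ≥ ln(1.25e-05)/ln(0.427) = -11.2898/-0.85097 = 13.267.
Smallest integer k = 14.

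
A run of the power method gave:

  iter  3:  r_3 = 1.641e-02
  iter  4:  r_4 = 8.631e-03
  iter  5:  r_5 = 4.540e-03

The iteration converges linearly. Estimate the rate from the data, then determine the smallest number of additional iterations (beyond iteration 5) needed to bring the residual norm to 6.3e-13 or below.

36

Rate ρ ≈ r_5/r_4 = 4.540e-03/8.631e-03 = 0.5260.
After j more steps, r_{5+j} ≈ 4.540e-03·ρ^j; need ρ^j ≤ 6.3e-13/4.540e-03 = 1.38767e-10.
j ≥ ln(1.38767e-10)/ln(0.5260) = -22.6982/-0.64245 = 35.331.
So 36 more iterations are needed.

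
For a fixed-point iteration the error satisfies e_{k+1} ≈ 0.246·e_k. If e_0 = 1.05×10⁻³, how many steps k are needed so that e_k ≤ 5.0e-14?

17

After k steps, e_k ≈ 1.05×10⁻³·0.246^k.
Need 0.246^k ≤ 5.0e-14/1.05×10⁻³ = 4.7619e-11.
k ≥ ln(4.7619e-11)/ln(0.246) = -23.7678/-1.40242 = 16.948.
Smallest integer k = 17.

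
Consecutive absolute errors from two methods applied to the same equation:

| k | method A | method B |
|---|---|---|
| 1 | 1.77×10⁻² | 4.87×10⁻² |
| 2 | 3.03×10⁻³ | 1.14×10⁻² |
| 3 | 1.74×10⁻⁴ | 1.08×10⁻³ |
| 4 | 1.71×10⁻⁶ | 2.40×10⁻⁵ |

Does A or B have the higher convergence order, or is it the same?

Method A: p ≈ ln(1.71×10⁻⁶/1.74×10⁻⁴)/ln(1.74×10⁻⁴/3.03×10⁻³) ≈ 1.62.
Method B: p ≈ ln(2.40×10⁻⁵/1.08×10⁻³)/ln(1.08×10⁻³/1.14×10⁻²) ≈ 1.62.
Both orders ≈ 1.6 — effectively the same.

same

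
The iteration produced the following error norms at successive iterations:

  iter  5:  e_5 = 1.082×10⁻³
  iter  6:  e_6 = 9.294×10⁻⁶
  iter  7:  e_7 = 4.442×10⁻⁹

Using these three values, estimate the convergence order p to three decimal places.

p ≈ ln(e_7/e_6) / ln(e_6/e_5)
  = ln(4.442×10⁻⁹/9.294×10⁻⁶) / ln(9.294×10⁻⁶/1.082×10⁻³)
  = ln(0.000477943) / ln(0.00858965)
  = -7.646019 / -4.757197 ≈ 1.607253

1.607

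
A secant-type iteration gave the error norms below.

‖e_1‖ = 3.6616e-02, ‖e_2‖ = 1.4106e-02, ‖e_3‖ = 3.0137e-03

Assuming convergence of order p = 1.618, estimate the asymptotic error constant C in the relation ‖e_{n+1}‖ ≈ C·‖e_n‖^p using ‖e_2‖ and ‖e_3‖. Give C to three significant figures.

C ≈ ‖e_3‖ / ‖e_2‖^1.618
  = 3.0137e-03 / (1.4106e-02)^1.618
  = 3.0137e-03 / 0.00101329 ≈ 2.9742

2.97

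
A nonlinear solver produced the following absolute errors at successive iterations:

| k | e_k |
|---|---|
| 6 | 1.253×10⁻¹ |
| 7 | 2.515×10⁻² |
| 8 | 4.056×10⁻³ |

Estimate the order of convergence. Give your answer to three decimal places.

p ≈ ln(e_8/e_7) / ln(e_7/e_6)
  = ln(4.056×10⁻³/2.515×10⁻²) / ln(2.515×10⁻²/1.253×10⁻¹)
  = ln(0.161272) / ln(0.200718)
  = -1.824663 / -1.605854 ≈ 1.136257

1.136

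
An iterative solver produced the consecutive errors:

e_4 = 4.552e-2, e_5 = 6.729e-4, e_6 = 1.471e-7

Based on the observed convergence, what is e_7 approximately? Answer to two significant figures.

First estimate the order: p ≈ ln(e_6/e_5) / ln(e_5/e_4) = ln(1.471e-7/6.729e-4)/ln(6.729e-4/4.552e-2) = ln(0.000218606)/ln(0.0147825) ≈ 1.9999.
Then e_7 ≈ e_6·(e_6/e_5)^p = 1.471e-7·(0.000218606)^1.9999 = 1.471e-7·4.78289e-08 ≈ 7.036e-15.

7.0e-15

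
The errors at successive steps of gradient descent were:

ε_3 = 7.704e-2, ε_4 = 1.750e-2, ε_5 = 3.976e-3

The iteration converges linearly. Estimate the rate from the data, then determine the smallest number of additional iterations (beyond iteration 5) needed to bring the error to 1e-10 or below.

12

Rate ρ ≈ ε_5/ε_4 = 3.976e-3/1.750e-2 = 0.2272.
After j more steps, ε_{5+j} ≈ 3.976e-3·ρ^j; need ρ^j ≤ 1e-10/3.976e-3 = 2.51509e-08.
j ≥ ln(2.51509e-08)/ln(0.2272) = -17.4984/-1.48192 = 11.808.
So 12 more iterations are needed.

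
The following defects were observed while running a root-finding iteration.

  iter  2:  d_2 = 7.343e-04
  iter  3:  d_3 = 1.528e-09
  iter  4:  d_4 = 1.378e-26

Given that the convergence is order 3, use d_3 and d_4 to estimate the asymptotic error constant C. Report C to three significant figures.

C ≈ d_4 / d_3^3
  = 1.378e-26 / (1.528e-09)^3
  = 1.378e-26 / 3.56755e-27 ≈ 3.8626

3.86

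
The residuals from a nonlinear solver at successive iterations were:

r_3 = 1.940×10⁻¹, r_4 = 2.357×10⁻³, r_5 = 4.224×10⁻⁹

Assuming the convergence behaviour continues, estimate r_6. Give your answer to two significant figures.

First estimate the order: p ≈ ln(r_5/r_4) / ln(r_4/r_3) = ln(4.224×10⁻⁹/2.357×10⁻³)/ln(2.357×10⁻³/1.940×10⁻¹) = ln(1.79211e-06)/ln(0.0121495) ≈ 3.0002.
Then r_6 ≈ r_5·(r_5/r_4)^p = 4.224×10⁻⁹·(1.79211e-06)^3.0002 = 4.224×10⁻⁹·5.74043e-18 ≈ 2.425e-26.

2.4e-26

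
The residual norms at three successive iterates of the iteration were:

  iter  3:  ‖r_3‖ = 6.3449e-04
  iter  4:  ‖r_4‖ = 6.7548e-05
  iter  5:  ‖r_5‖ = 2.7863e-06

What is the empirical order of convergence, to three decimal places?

p ≈ ln(‖r_5‖/‖r_4‖) / ln(‖r_4‖/‖r_3‖)
  = ln(2.7863e-06/6.7548e-05) / ln(6.7548e-05/6.3449e-04)
  = ln(0.0412492) / ln(0.10646)
  = -3.188124 / -2.239986 ≈ 1.423279

1.423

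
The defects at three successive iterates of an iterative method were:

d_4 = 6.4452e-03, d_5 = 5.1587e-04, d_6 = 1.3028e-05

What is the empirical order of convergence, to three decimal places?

p ≈ ln(d_6/d_5) / ln(d_5/d_4)
  = ln(1.3028e-05/5.1587e-04) / ln(5.1587e-04/6.4452e-03)
  = ln(0.0252544) / ln(0.0800394)
  = -3.678755 / -2.525236 ≈ 1.456797

1.457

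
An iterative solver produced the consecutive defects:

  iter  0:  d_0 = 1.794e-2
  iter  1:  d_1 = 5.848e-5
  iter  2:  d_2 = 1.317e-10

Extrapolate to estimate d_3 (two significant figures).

First estimate the order: p ≈ ln(d_2/d_1) / ln(d_1/d_0) = ln(1.317e-10/5.848e-5)/ln(5.848e-5/1.794e-2) = ln(2.25205e-06)/ln(0.00325975) ≈ 2.2709.
Then d_3 ≈ d_2·(d_2/d_1)^p = 1.317e-10·(2.25205e-06)^2.2709 = 1.317e-10·1.49716e-13 ≈ 1.972e-23.

2.0e-23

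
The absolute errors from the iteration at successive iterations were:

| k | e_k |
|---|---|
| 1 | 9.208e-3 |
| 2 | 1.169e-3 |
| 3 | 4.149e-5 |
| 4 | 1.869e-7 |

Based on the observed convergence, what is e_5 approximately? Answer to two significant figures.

3.0e-11

First estimate the order: p ≈ ln(e_4/e_3) / ln(e_3/e_2) = ln(1.869e-7/4.149e-5)/ln(4.149e-5/1.169e-3) = ln(0.0045047)/ln(0.0354919) ≈ 1.6183.
Then e_5 ≈ e_4·(e_4/e_3)^p = 1.869e-7·(0.0045047)^1.6183 = 1.869e-7·0.000159561 ≈ 2.982e-11.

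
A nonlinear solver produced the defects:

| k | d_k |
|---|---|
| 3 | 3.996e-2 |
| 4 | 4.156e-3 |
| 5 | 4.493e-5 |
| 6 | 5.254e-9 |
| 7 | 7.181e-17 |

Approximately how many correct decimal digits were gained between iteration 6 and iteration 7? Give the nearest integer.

Digits gained ≈ log₁₀(d_6/d_7) = log₁₀(5.254e-9/7.181e-17) = log₁₀(7.31653e+07) ≈ 7.864.

8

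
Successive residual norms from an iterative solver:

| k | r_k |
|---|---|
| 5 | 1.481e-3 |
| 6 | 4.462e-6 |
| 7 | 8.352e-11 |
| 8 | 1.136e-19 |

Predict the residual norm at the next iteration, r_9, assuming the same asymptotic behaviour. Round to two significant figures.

2.7e-36

First estimate the order: p ≈ ln(r_8/r_7) / ln(r_7/r_6) = ln(1.136e-19/8.352e-11)/ln(8.352e-11/4.462e-6) = ln(1.36015e-09)/ln(1.87181e-05) ≈ 1.8754.
Then r_9 ≈ r_8·(r_8/r_7)^p = 1.136e-19·(1.36015e-09)^1.8754 = 1.136e-19·2.35466e-17 ≈ 2.675e-36.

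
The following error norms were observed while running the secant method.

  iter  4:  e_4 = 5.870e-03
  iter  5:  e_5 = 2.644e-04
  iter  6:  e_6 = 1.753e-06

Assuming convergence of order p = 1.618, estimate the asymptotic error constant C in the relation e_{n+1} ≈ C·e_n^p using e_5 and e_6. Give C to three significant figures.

C ≈ e_6 / e_5^1.618
  = 1.753e-06 / (2.644e-04)^1.618
  = 1.753e-06 / 1.62637e-06 ≈ 1.0779

1.08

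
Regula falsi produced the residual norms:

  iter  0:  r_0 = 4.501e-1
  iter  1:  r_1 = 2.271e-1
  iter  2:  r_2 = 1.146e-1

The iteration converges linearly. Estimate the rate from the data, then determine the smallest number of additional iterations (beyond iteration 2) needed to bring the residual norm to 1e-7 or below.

21

Rate ρ ≈ r_2/r_1 = 1.146e-1/2.271e-1 = 0.5046.
After j more steps, r_{2+j} ≈ 1.146e-1·ρ^j; need ρ^j ≤ 1e-7/1.146e-1 = 8.726e-07.
j ≥ ln(8.726e-07)/ln(0.5046) = -13.9518/-0.68399 = 20.398.
So 21 more iterations are needed.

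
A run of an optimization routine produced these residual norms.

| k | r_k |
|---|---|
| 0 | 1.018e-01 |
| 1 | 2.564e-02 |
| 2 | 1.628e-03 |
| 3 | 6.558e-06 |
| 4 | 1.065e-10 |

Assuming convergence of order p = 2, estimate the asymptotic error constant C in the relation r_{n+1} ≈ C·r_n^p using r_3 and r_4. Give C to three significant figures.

2.48

C ≈ r_4 / r_3^2
  = 1.065e-10 / (6.558e-06)^2
  = 1.065e-10 / 4.30074e-11 ≈ 2.4763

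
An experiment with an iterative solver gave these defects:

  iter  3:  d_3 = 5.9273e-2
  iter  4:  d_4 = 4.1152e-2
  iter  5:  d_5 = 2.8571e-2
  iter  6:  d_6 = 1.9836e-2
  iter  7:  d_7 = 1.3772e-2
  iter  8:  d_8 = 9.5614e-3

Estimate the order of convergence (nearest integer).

1

Consecutive ratios: d_8/d_7 = 9.5614e-3/1.3772e-2 = 0.694264, d_7/d_6 = 1.3772e-2/1.9836e-2 = 0.694293.
p ≈ ln(0.694264)/ln(0.694293) = -0.3649/-0.3649 ≈ 1.00.
So the convergence is linear (order 1).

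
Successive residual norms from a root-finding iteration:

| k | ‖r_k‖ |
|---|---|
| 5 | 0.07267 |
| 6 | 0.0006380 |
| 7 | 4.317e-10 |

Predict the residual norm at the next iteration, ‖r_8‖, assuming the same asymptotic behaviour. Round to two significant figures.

First estimate the order: p ≈ ln(‖r_7‖/‖r_6‖) / ln(‖r_6‖/‖r_5‖) = ln(4.317e-10/0.0006380)/ln(0.0006380/0.07267) = ln(6.76646e-07)/ln(0.00877941) ≈ 3.0000.
Then ‖r_8‖ ≈ ‖r_7‖·(‖r_7‖/‖r_6‖)^p = 4.317e-10·(6.76646e-07)^3.0000 = 4.317e-10·3.09802e-19 ≈ 1.337e-28.

1.3e-28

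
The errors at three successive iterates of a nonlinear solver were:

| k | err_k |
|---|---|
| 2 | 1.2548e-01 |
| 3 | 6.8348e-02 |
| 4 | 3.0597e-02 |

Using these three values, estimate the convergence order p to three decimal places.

1.323

p ≈ ln(err_4/err_3) / ln(err_3/err_2)
  = ln(3.0597e-02/6.8348e-02) / ln(6.8348e-02/1.2548e-01)
  = ln(0.447665) / ln(0.544692)
  = -0.803710 / -0.607535 ≈ 1.322903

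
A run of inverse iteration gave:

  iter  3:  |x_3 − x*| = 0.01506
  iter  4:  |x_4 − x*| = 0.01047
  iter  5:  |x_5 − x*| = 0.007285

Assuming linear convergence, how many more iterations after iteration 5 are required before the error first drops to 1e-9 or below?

44

Rate ρ ≈ |x_5 − x*|/|x_4 − x*| = 0.007285/0.01047 = 0.6958.
After j more steps, |x_{5+j} − x*| ≈ 0.007285·ρ^j; need ρ^j ≤ 1e-9/0.007285 = 1.37268e-07.
j ≥ ln(1.37268e-07)/ln(0.6958) = -15.8013/-0.36269 = 43.567.
So 44 more iterations are needed.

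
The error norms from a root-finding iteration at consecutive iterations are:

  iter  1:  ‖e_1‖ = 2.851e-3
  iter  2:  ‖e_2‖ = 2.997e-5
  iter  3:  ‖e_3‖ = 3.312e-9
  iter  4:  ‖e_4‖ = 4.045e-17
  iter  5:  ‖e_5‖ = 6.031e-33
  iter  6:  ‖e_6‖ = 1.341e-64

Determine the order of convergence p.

2

Consecutive ratios: ‖e_6‖/‖e_5‖ = 1.341e-64/6.031e-33 = 2.22351e-32, ‖e_5‖/‖e_4‖ = 6.031e-33/4.045e-17 = 1.49098e-16.
p ≈ ln(2.22351e-32)/ln(1.49098e-16) = -72.8836/-36.4419 ≈ 2.00.
So the convergence is quadratic (order 2).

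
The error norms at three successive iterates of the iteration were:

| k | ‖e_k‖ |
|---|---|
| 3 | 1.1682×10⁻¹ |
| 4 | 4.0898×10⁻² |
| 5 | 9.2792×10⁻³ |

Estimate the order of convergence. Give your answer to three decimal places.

p ≈ ln(‖e_5‖/‖e_4‖) / ln(‖e_4‖/‖e_3‖)
  = ln(9.2792×10⁻³/4.0898×10⁻²) / ln(4.0898×10⁻²/1.1682×10⁻¹)
  = ln(0.226886) / ln(0.350094)
  = -1.483308 / -1.049554 ≈ 1.413275

1.413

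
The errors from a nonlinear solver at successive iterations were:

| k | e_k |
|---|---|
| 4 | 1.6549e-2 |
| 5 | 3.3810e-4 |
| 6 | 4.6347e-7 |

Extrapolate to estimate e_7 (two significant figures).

6.5e-12

First estimate the order: p ≈ ln(e_6/e_5) / ln(e_5/e_4) = ln(4.6347e-7/3.3810e-4)/ln(3.3810e-4/1.6549e-2) = ln(0.00137081)/ln(0.0204302) ≈ 1.6944.
Then e_7 ≈ e_6·(e_6/e_5)^p = 4.6347e-7·(0.00137081)^1.6944 = 4.6347e-7·1.40895e-05 ≈ 6.53e-12.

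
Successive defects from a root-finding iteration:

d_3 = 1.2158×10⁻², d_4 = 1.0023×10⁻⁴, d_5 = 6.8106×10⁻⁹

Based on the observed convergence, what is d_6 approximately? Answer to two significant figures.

3.1e-17

First estimate the order: p ≈ ln(d_5/d_4) / ln(d_4/d_3) = ln(6.8106×10⁻⁹/1.0023×10⁻⁴)/ln(1.0023×10⁻⁴/1.2158×10⁻²) = ln(6.79497e-05)/ln(0.00824395) ≈ 2.0000.
Then d_6 ≈ d_5·(d_5/d_4)^p = 6.8106×10⁻⁹·(6.79497e-05)^2.0000 = 6.8106×10⁻⁹·4.61716e-09 ≈ 3.145e-17.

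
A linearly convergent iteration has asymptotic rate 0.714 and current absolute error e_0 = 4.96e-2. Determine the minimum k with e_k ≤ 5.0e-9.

After k steps, e_k ≈ 4.96e-2·0.714^k.
Need 0.714^k ≤ 5.0e-9/4.96e-2 = 1.00806e-07.
k ≥ ln(1.00806e-07)/ln(0.714) = -16.1101/-0.33687 = 47.823.
Smallest integer k = 48.

48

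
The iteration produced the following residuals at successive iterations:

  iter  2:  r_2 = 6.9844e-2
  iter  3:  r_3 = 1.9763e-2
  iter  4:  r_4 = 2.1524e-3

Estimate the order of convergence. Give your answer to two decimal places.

p ≈ ln(r_4/r_3) / ln(r_3/r_2)
  = ln(2.1524e-3/1.9763e-2) / ln(1.9763e-2/6.9844e-2)
  = ln(0.108911) / ln(0.282959)
  = -2.21722 / -1.26245 ≈ 1.75628

1.76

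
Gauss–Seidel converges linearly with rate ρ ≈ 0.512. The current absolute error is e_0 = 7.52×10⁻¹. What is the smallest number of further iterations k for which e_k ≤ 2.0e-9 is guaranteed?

30

After k steps, e_k ≈ 7.52×10⁻¹·0.512^k.
Need 0.512^k ≤ 2.0e-9/7.52×10⁻¹ = 2.65957e-09.
k ≥ ln(2.65957e-09)/ln(0.512) = -19.7451/-0.66943 = 29.495.
Smallest integer k = 30.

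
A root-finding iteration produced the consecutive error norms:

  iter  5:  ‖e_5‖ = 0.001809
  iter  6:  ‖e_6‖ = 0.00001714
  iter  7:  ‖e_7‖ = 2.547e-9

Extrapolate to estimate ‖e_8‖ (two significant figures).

1.5e-16

First estimate the order: p ≈ ln(‖e_7‖/‖e_6‖) / ln(‖e_6‖/‖e_5‖) = ln(2.547e-9/0.00001714)/ln(0.00001714/0.001809) = ln(0.0001486)/ln(0.00947485) ≈ 1.8918.
Then ‖e_8‖ ≈ ‖e_7‖·(‖e_7‖/‖e_6‖)^p = 2.547e-9·(0.0001486)^1.8918 = 2.547e-9·5.73093e-08 ≈ 1.46e-16.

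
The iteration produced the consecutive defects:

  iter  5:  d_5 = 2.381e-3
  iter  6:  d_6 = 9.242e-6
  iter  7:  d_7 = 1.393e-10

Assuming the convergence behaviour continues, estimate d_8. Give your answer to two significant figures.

3.2e-20

First estimate the order: p ≈ ln(d_7/d_6) / ln(d_6/d_5) = ln(1.393e-10/9.242e-6)/ln(9.242e-6/2.381e-3) = ln(1.50725e-05)/ln(0.00388156) ≈ 1.9999.
Then d_8 ≈ d_7·(d_7/d_6)^p = 1.393e-10·(1.50725e-05)^1.9999 = 1.393e-10·2.27433e-10 ≈ 3.168e-20.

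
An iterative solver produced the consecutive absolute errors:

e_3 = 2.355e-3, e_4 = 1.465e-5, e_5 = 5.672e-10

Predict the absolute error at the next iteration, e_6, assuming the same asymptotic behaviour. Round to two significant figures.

First estimate the order: p ≈ ln(e_5/e_4) / ln(e_4/e_3) = ln(5.672e-10/1.465e-5)/ln(1.465e-5/2.355e-3) = ln(3.87167e-05)/ln(0.00622081) ≈ 1.9999.
Then e_6 ≈ e_5·(e_5/e_4)^p = 5.672e-10·(3.87167e-05)^1.9999 = 5.672e-10·1.50051e-09 ≈ 8.511e-19.

8.5e-19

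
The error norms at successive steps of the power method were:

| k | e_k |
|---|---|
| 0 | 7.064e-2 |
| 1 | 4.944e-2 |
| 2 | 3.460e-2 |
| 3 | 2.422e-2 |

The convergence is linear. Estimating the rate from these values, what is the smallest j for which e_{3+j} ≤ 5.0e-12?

Rate ρ ≈ e_3/e_2 = 2.422e-2/3.460e-2 = 0.7000.
After j more steps, e_{3+j} ≈ 2.422e-2·ρ^j; need ρ^j ≤ 5.0e-12/2.422e-2 = 2.06441e-10.
j ≥ ln(2.06441e-10)/ln(0.7000) = -22.3010/-0.35667 = 62.526.
So 63 more iterations are needed.

63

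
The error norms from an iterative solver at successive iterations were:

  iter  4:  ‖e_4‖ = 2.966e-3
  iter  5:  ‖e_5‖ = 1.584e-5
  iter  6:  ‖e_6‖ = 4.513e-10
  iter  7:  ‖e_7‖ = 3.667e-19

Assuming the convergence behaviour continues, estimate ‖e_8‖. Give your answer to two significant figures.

First estimate the order: p ≈ ln(‖e_7‖/‖e_6‖) / ln(‖e_6‖/‖e_5‖) = ln(3.667e-19/4.513e-10)/ln(4.513e-10/1.584e-5) = ln(8.12542e-10)/ln(2.84912e-05) ≈ 1.9999.
Then ‖e_8‖ ≈ ‖e_7‖·(‖e_7‖/‖e_6‖)^p = 3.667e-19·(8.12542e-10)^1.9999 = 3.667e-19·6.61608e-19 ≈ 2.426e-37.

2.4e-37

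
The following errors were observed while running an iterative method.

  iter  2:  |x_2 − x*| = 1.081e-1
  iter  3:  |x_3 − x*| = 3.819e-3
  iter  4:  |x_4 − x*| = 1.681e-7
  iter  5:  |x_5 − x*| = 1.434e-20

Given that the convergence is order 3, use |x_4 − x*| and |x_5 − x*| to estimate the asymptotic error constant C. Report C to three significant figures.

C ≈ |x_5 − x*| / |x_4 − x*|^3
  = 1.434e-20 / (1.681e-7)^3
  = 1.434e-20 / 4.7501e-21 ≈ 3.0189

3.02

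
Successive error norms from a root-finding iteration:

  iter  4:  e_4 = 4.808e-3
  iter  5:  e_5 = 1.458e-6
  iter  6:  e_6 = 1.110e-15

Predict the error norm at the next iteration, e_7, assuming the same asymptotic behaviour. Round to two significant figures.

2.6e-39

First estimate the order: p ≈ ln(e_6/e_5) / ln(e_5/e_4) = ln(1.110e-15/1.458e-6)/ln(1.458e-6/4.808e-3) = ln(7.61317e-10)/ln(0.000303245) ≈ 2.5918.
Then e_7 ≈ e_6·(e_6/e_5)^p = 1.110e-15·(7.61317e-10)^2.5918 = 1.110e-15·2.32724e-24 ≈ 2.583e-39.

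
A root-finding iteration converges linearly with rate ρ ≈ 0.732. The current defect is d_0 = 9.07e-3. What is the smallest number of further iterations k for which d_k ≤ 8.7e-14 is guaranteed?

After k steps, d_k ≈ 9.07e-3·0.732^k.
Need 0.732^k ≤ 8.7e-14/9.07e-3 = 9.59206e-12.
k ≥ ln(9.59206e-12)/ln(0.732) = -25.3701/-0.31197 = 81.322.
Smallest integer k = 82.

82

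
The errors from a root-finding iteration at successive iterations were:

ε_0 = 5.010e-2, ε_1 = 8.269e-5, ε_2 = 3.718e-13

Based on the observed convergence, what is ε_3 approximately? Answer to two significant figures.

3.4e-38

First estimate the order: p ≈ ln(ε_2/ε_1) / ln(ε_1/ε_0) = ln(3.718e-13/8.269e-5)/ln(8.269e-5/5.010e-2) = ln(4.49631e-09)/ln(0.0016505) ≈ 3.0000.
Then ε_3 ≈ ε_2·(ε_2/ε_1)^p = 3.718e-13·(4.49631e-09)^3.0000 = 3.718e-13·9.0901e-26 ≈ 3.38e-38.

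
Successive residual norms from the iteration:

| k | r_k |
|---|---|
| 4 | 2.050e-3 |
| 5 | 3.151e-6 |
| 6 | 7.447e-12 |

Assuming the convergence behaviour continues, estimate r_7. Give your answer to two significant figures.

4.2e-23

First estimate the order: p ≈ ln(r_6/r_5) / ln(r_5/r_4) = ln(7.447e-12/3.151e-6)/ln(3.151e-6/2.050e-3) = ln(2.36338e-06)/ln(0.00153707) ≈ 1.9999.
Then r_7 ≈ r_6·(r_6/r_5)^p = 7.447e-12·(2.36338e-06)^1.9999 = 7.447e-12·5.59281e-12 ≈ 4.165e-23.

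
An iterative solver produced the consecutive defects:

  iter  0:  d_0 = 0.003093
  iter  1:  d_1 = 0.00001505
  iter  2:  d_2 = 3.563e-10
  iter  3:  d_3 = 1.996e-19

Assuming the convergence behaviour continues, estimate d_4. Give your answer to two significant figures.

First estimate the order: p ≈ ln(d_3/d_2) / ln(d_2/d_1) = ln(1.996e-19/3.563e-10)/ln(3.563e-10/0.00001505) = ln(5.60202e-10)/ln(2.36744e-05) ≈ 2.0000.
Then d_4 ≈ d_3·(d_3/d_2)^p = 1.996e-19·(5.60202e-10)^2.0000 = 1.996e-19·3.13826e-19 ≈ 6.264e-38.

6.3e-38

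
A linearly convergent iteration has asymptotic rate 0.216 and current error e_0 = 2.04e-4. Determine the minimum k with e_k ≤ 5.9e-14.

15

After k steps, e_k ≈ 2.04e-4·0.216^k.
Need 0.216^k ≤ 5.9e-14/2.04e-4 = 2.89216e-10.
k ≥ ln(2.89216e-10)/ln(0.216) = -21.9638/-1.53248 = 14.332.
Smallest integer k = 15.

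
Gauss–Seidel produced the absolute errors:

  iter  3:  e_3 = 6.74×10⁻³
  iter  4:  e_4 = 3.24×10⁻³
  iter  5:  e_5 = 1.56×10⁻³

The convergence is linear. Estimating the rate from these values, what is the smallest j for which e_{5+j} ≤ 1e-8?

Rate ρ ≈ e_5/e_4 = 1.56×10⁻³/3.24×10⁻³ = 0.4815.
After j more steps, e_{5+j} ≈ 1.56×10⁻³·ρ^j; need ρ^j ≤ 1e-8/1.56×10⁻³ = 6.41026e-06.
j ≥ ln(6.41026e-06)/ln(0.4815) = -11.9576/-0.73085 = 16.361.
So 17 more iterations are needed.

17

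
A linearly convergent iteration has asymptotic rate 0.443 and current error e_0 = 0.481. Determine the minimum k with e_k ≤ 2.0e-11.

30

After k steps, e_k ≈ 0.481·0.443^k.
Need 0.443^k ≤ 2.0e-11/0.481 = 4.158e-11.
k ≥ ln(4.158e-11)/ln(0.443) = -23.9034/-0.81419 = 29.359.
Smallest integer k = 30.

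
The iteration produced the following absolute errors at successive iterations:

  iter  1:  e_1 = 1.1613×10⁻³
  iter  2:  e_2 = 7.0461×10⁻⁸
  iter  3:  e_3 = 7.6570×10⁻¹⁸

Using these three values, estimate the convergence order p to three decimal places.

p ≈ ln(e_3/e_2) / ln(e_2/e_1)
  = ln(7.6570×10⁻¹⁸/7.0461×10⁻⁸) / ln(7.0461×10⁻⁸/1.1613×10⁻³)
  = ln(1.0867e-10) / ln(6.06742e-05)
  = -22.942705 / -9.709992 ≈ 2.362793

2.363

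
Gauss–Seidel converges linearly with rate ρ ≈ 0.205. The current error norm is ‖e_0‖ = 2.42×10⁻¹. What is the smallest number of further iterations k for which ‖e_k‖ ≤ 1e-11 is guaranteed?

16

After k steps, ‖e_k‖ ≈ 2.42×10⁻¹·0.205^k.
Need 0.205^k ≤ 1e-11/2.42×10⁻¹ = 4.13223e-11.
k ≥ ln(4.13223e-11)/ln(0.205) = -23.9096/-1.58475 = 15.087.
Smallest integer k = 16.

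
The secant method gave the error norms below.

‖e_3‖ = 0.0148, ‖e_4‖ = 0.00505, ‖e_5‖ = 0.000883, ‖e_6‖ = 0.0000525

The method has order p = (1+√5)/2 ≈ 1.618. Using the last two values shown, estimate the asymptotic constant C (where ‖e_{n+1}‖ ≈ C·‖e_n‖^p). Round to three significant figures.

4.59

C ≈ ‖e_6‖ / ‖e_5‖^1.618
  = 0.0000525 / (0.000883)^1.618
  = 0.0000525 / 1.14436e-05 ≈ 4.5877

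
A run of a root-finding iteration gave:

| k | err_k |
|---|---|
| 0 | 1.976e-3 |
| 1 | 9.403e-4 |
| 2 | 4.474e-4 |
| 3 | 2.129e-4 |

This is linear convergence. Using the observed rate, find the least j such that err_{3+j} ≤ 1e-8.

14

Rate ρ ≈ err_3/err_2 = 2.129e-4/4.474e-4 = 0.4759.
After j more steps, err_{3+j} ≈ 2.129e-4·ρ^j; need ρ^j ≤ 1e-8/2.129e-4 = 4.69704e-05.
j ≥ ln(4.69704e-05)/ln(0.4759) = -9.9660/-0.74255 = 13.421.
So 14 more iterations are needed.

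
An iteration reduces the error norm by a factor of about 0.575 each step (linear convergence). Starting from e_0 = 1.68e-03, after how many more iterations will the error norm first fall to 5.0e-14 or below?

After k steps, e_k ≈ 1.68e-03·0.575^k.
Need 0.575^k ≤ 5.0e-14/1.68e-03 = 2.97619e-11.
k ≥ ln(2.97619e-11)/ln(0.575) = -24.2378/-0.55339 = 43.799.
Smallest integer k = 44.

44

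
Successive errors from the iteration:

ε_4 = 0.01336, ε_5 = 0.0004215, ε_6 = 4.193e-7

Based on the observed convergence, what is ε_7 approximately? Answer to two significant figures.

4.1e-13

First estimate the order: p ≈ ln(ε_6/ε_5) / ln(ε_5/ε_4) = ln(4.193e-7/0.0004215)/ln(0.0004215/0.01336) = ln(0.000994781)/ln(0.0315494) ≈ 2.0002.
Then ε_7 ≈ ε_6·(ε_6/ε_5)^p = 4.193e-7·(0.000994781)^2.0002 = 4.193e-7·9.88222e-07 ≈ 4.144e-13.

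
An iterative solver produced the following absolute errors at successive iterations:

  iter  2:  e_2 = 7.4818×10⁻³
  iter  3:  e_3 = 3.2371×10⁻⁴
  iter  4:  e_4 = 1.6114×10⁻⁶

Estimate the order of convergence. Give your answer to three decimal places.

1.689

p ≈ ln(e_4/e_3) / ln(e_3/e_2)
  = ln(1.6114×10⁻⁶/3.2371×10⁻⁴) / ln(3.2371×10⁻⁴/7.4818×10⁻³)
  = ln(0.00497791) / ln(0.0432663)
  = -5.302745 / -3.140381 ≈ 1.688567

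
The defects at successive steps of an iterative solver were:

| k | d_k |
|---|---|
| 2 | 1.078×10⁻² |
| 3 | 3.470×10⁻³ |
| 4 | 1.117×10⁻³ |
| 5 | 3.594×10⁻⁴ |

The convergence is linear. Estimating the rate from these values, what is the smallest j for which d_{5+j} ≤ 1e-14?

22

Rate ρ ≈ d_5/d_4 = 3.594×10⁻⁴/1.117×10⁻³ = 0.3218.
After j more steps, d_{5+j} ≈ 3.594×10⁻⁴·ρ^j; need ρ^j ≤ 1e-14/3.594×10⁻⁴ = 2.78242e-11.
j ≥ ln(2.78242e-11)/ln(0.3218) = -24.3051/-1.13383 = 21.436.
So 22 more iterations are needed.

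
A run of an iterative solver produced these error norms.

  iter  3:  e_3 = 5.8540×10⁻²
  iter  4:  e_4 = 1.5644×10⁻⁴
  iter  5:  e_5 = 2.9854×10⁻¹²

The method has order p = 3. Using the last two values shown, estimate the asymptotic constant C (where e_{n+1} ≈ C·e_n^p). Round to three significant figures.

C ≈ e_5 / e_4^3
  = 2.9854×10⁻¹² / (1.5644×10⁻⁴)^3
  = 2.9854×10⁻¹² / 3.82863e-12 ≈ 0.77976

0.780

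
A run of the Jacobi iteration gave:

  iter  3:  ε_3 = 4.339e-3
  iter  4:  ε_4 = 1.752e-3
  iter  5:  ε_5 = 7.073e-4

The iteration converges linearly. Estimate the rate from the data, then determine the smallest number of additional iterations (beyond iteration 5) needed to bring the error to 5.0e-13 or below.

Rate ρ ≈ ε_5/ε_4 = 7.073e-4/1.752e-3 = 0.4037.
After j more steps, ε_{5+j} ≈ 7.073e-4·ρ^j; need ρ^j ≤ 5.0e-13/7.073e-4 = 7.06914e-10.
j ≥ ln(7.06914e-10)/ln(0.4037) = -21.0701/-0.90708 = 23.228.
So 24 more iterations are needed.

24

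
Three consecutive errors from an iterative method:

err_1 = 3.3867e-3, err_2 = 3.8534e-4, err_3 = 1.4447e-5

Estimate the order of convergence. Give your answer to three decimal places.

p ≈ ln(err_3/err_2) / ln(err_2/err_1)
  = ln(1.4447e-5/3.8534e-4) / ln(3.8534e-4/3.3867e-3)
  = ln(0.0374916) / ln(0.11378)
  = -3.283638 / -2.173489 ≈ 1.510768

1.511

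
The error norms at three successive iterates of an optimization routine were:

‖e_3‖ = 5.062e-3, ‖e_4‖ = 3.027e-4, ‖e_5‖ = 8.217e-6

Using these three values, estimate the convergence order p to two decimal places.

p ≈ ln(‖e_5‖/‖e_4‖) / ln(‖e_4‖/‖e_3‖)
  = ln(8.217e-6/3.027e-4) / ln(3.027e-4/5.062e-3)
  = ln(0.0271457) / ln(0.0597985)
  = -3.60654 / -2.81677 ≈ 1.28038

1.28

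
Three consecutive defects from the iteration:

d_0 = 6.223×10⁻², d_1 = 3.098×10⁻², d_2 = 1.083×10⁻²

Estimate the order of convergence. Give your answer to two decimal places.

1.51

p ≈ ln(d_2/d_1) / ln(d_1/d_0)
  = ln(1.083×10⁻²/3.098×10⁻²) / ln(3.098×10⁻²/6.223×10⁻²)
  = ln(0.34958) / ln(0.497831)
  = -1.05102 / -0.69749 ≈ 1.50686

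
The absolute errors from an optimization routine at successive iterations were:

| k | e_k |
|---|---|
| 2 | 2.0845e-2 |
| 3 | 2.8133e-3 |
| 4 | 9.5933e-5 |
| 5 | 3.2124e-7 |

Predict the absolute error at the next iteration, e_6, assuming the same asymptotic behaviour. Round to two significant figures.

2.1e-11

First estimate the order: p ≈ ln(e_5/e_4) / ln(e_4/e_3) = ln(3.2124e-7/9.5933e-5)/ln(9.5933e-5/2.8133e-3) = ln(0.00334859)/ln(0.0340998) ≈ 1.6869.
Then e_6 ≈ e_5·(e_5/e_4)^p = 3.2124e-7·(0.00334859)^1.6869 = 3.2124e-7·6.67867e-05 ≈ 2.145e-11.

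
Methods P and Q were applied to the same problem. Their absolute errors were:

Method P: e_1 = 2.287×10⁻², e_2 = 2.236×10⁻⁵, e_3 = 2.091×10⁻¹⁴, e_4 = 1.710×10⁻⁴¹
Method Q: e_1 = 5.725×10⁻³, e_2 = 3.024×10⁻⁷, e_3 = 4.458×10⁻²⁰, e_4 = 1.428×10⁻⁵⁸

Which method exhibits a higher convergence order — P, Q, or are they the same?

same

Method P: p ≈ ln(1.710×10⁻⁴¹/2.091×10⁻¹⁴)/ln(2.091×10⁻¹⁴/2.236×10⁻⁵) ≈ 3.00.
Method Q: p ≈ ln(1.428×10⁻⁵⁸/4.458×10⁻²⁰)/ln(4.458×10⁻²⁰/3.024×10⁻⁷) ≈ 3.00.
Both orders ≈ 3.0 — effectively the same.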